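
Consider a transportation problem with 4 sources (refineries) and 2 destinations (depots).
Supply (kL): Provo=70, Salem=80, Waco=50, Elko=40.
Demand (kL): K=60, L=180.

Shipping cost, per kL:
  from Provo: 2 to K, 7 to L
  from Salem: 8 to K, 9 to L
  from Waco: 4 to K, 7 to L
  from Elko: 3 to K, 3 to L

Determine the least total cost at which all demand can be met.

1380

An optimal shipping plan:
  Provo->K: 60 × 2 = 120
  Provo->L: 10 × 7 = 70
  Salem->L: 80 × 9 = 720
  Waco->L: 50 × 7 = 350
  Elko->L: 40 × 3 = 120
Total = 120 + 70 + 720 + 350 + 120 = 1380.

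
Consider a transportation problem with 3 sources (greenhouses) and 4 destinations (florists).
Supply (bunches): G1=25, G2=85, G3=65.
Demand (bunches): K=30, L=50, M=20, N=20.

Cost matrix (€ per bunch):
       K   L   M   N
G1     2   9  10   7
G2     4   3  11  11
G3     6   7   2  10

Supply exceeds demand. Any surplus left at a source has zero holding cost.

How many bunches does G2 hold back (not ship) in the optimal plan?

An optimal plan:
  G1 to K: 5 × €2 = €10
  G1 to N: 20 × €7 = €140
  G2 to K: 25 × €4 = €100
  G2 to L: 50 × €3 = €150
  G3 to M: 20 × €2 = €40
Total cost = €440.
G2 ships 75 of its 85, leaving 10.

10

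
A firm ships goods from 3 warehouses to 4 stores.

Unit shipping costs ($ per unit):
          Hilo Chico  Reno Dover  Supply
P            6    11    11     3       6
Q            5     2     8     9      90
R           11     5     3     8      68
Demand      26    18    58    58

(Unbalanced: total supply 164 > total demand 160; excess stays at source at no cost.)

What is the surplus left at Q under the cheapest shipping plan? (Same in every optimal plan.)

4

Minimum-cost shipments:
  P to Dover: 6 × $3 = $18
  Q to Hilo: 26 × $5 = $130
  Q to Chico: 18 × $2 = $36
  Q to Dover: 42 × $9 = $378
  R to Reno: 58 × $3 = $174
  R to Dover: 10 × $8 = $80
Total cost = $816.
Q ships 86 of its 90, leaving 4.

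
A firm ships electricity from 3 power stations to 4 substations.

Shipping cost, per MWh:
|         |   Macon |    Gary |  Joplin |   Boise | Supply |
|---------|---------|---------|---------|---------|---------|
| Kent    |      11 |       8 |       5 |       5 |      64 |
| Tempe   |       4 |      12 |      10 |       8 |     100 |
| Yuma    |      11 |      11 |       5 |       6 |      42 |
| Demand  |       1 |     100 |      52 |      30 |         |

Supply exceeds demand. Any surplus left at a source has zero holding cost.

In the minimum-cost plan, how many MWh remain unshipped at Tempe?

23

An optimal plan:
  Kent–Gary: 54 × 8 = 432
  Kent–Joplin: 10 × 5 = 50
  Tempe–Macon: 1 × 4 = 4
  Tempe–Gary: 46 × 12 = 552
  Tempe–Boise: 30 × 8 = 240
  Yuma–Joplin: 42 × 5 = 210
Total cost = 1488.
Tempe ships 77 of its 100, leaving 23.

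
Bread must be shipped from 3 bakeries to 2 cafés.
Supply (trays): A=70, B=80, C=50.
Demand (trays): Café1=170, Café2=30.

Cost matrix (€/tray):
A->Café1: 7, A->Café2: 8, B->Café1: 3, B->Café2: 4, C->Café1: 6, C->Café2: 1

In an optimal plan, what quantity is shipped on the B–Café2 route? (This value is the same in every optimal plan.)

The minimum-cost plan:
  A–Café1: 70 × €7 = €490
  B–Café1: 80 × €3 = €240
  C–Café1: 20 × €6 = €120
  C–Café2: 30 × €1 = €30
Total cost = €880.
The route B→Café2 is not used.

0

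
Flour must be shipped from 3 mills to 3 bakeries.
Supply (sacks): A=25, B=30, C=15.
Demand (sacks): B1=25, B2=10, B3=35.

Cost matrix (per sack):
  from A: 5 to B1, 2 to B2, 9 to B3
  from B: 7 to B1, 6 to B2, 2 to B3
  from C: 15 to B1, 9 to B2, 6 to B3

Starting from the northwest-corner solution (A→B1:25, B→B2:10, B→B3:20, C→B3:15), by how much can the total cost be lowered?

Current plan cost = 25·5 + 10·6 + 20·2 + 15·6 = 315.
Optimal plan:
  A→B1: 15 × 5 = 75
  A→B2: 10 × 2 = 20
  B→B1: 10 × 7 = 70
  B→B3: 20 × 2 = 40
  C→B3: 15 × 6 = 90
Optimal cost = 295.
Saving = 315 − 295 = 20.

20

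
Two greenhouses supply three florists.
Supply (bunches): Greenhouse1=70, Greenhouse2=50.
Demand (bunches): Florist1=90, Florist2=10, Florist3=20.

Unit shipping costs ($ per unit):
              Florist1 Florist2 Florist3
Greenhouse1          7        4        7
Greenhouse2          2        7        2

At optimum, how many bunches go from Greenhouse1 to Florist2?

Solving gives:
  Greenhouse1→Florist1: 40 × $7 = $280
  Greenhouse1→Florist2: 10 × $4 = $40
  Greenhouse1→Florist3: 20 × $7 = $140
  Greenhouse2→Florist1: 50 × $2 = $100
Total cost = $560.
So Greenhouse1→Florist2 carries 10 bunches.

10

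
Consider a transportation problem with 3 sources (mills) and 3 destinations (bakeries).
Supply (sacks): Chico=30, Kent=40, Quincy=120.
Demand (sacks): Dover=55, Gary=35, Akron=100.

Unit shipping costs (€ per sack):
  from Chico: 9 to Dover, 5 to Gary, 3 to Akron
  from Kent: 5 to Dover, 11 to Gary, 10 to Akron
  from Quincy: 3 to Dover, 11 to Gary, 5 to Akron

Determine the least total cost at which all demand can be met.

A cheapest plan:
  Chico to Gary: 30 × €5 = €150
  Kent to Dover: 35 × €5 = €175
  Kent to Gary: 5 × €11 = €55
  Quincy to Dover: 20 × €3 = €60
  Quincy to Akron: 100 × €5 = €500
Total = 150 + 175 + 55 + 60 + 500 = €940.

940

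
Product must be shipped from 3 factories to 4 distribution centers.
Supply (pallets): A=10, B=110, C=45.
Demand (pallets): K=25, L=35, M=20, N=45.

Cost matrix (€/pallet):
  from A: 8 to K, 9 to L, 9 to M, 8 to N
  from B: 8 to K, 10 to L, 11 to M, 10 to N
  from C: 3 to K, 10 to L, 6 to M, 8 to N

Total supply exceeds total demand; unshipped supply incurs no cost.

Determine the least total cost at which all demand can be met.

One minimum-cost allocation:
  A→N: 10 × €8 = €80
  B→L: 35 × €10 = €350
  B→N: 35 × €10 = €350
  C→K: 25 × €3 = €75
  C→M: 20 × €6 = €120
Total = 80 + 350 + 350 + 75 + 120 = €975.
(Supply check: A ships 10; B ships 70; C ships 45.)

975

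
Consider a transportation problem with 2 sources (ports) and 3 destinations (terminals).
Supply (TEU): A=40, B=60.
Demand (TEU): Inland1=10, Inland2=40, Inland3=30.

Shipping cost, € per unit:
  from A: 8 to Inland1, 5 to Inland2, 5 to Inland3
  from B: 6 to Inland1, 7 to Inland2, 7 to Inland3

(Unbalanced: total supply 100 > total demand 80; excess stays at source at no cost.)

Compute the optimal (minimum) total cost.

Optimal allocation:
  A→Inland2: 40 × €5 = €200
  B→Inland1: 10 × €6 = €60
  B→Inland3: 30 × €7 = €210
Total = 200 + 60 + 210 = €470.

470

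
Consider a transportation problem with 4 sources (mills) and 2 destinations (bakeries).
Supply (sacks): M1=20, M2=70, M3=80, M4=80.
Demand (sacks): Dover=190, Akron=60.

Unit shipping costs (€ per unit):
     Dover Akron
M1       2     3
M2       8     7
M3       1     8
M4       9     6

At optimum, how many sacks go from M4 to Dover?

Solving gives:
  M1→Dover: 20 × €2 = €40
  M2→Dover: 70 × €8 = €560
  M3→Dover: 80 × €1 = €80
  M4→Dover: 20 × €9 = €180
  M4→Akron: 60 × €6 = €360
Total cost = €1220.
So M4→Dover carries 20 sacks.

20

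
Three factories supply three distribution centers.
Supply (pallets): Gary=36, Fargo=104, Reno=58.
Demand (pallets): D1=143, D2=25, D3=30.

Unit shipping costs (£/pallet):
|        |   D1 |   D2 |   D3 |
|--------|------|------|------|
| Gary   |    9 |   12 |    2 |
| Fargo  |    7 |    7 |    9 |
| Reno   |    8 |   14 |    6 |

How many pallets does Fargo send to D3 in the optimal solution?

0

Optimal shipments:
  Gary–D1: 6 × £9 = £54
  Gary–D3: 30 × £2 = £60
  Fargo–D1: 79 × £7 = £553
  Fargo–D2: 25 × £7 = £175
  Reno–D1: 58 × £8 = £464
Total cost = £1306.
The route Fargo→D3 is not used.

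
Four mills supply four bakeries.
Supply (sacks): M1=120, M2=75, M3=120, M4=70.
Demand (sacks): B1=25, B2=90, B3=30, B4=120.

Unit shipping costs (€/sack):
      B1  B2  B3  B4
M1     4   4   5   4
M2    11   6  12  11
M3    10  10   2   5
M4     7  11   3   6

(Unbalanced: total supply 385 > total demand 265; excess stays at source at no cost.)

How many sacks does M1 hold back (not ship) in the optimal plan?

An optimal plan:
  M1 to B1: 25 × €4 = €100
  M1 to B2: 65 × €4 = €260
  M1 to B4: 30 × €4 = €120
  M2 to B2: 25 × €6 = €150
  M3 to B3: 30 × €2 = €60
  M3 to B4: 90 × €5 = €450
Total cost = €1140.
M1 ships 120 of its 120, leaving 0.

0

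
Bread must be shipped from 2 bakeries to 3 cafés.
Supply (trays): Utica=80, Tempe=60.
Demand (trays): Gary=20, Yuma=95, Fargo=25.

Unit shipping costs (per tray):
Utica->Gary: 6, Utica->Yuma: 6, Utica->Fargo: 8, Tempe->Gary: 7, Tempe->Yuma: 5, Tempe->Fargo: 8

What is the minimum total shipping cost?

An optimal shipping plan:
  Utica–Gary: 20 × 6 = 120
  Utica–Yuma: 35 × 6 = 210
  Utica–Fargo: 25 × 8 = 200
  Tempe–Yuma: 60 × 5 = 300
Total = 120 + 210 + 200 + 300 = 830.

830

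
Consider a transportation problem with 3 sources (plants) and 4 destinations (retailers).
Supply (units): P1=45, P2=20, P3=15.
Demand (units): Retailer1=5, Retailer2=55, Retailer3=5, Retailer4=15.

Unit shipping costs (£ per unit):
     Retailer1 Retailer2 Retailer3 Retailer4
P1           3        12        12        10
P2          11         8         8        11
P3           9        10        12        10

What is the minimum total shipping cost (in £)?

One minimum-cost allocation:
  P1->Retailer1: 5 units
  P1->Retailer2: 25 units
  P1->Retailer4: 15 units
  P2->Retailer2: 15 units
  P2->Retailer3: 5 units
  P3->Retailer2: 15 units
Total cost = £775.
(Supply check: P1 ships 45; P2 ships 20; P3 ships 15.)

775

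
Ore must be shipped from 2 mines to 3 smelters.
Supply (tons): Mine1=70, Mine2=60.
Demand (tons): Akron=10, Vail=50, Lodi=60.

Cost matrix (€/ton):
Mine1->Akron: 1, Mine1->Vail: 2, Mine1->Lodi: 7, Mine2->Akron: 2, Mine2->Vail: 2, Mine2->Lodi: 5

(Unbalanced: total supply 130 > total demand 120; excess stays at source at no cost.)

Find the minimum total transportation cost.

An optimal shipping plan:
  Mine1–Akron: 10 × €1 = €10
  Mine1–Vail: 50 × €2 = €100
  Mine2–Lodi: 60 × €5 = €300
Total = 10 + 100 + 300 = €410.

410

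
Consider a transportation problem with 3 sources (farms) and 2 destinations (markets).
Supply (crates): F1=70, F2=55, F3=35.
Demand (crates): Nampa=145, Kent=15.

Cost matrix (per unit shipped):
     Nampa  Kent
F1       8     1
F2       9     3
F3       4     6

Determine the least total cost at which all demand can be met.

One minimum-cost allocation:
  F1->Nampa: 55 crates
  F1->Kent: 15 crates
  F2->Nampa: 55 crates
  F3->Nampa: 35 crates
Total cost = 1090.
(Supply check: F1 ships 70; F2 ships 55; F3 ships 35.)

1090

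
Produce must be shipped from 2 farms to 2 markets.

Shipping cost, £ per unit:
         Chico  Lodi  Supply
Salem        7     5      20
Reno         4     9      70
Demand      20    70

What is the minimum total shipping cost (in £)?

One minimum-cost allocation:
  Salem–Lodi: 20 × £5 = £100
  Reno–Chico: 20 × £4 = £80
  Reno–Lodi: 50 × £9 = £450
Total = 100 + 80 + 450 = £630.
(Supply check: Salem ships 20; Reno ships 70.)

630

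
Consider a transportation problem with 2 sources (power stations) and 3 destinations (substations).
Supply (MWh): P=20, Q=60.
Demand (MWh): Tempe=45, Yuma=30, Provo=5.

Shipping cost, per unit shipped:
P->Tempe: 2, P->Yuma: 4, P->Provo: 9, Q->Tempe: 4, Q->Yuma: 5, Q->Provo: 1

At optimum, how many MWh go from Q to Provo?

The minimum-cost plan:
  P to Tempe: 20 MWh
  Q to Tempe: 25 MWh
  Q to Yuma: 30 MWh
  Q to Provo: 5 MWh
Total cost = 295.
So Q→Provo carries 5 MWh.

5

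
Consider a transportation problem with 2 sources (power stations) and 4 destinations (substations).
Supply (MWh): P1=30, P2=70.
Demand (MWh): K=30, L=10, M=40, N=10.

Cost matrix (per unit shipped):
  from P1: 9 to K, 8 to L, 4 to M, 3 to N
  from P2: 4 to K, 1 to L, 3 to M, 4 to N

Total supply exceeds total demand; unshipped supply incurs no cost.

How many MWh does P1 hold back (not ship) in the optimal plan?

An optimal plan:
  P1 to M: 10 × 4 = 40
  P1 to N: 10 × 3 = 30
  P2 to K: 30 × 4 = 120
  P2 to L: 10 × 1 = 10
  P2 to M: 30 × 3 = 90
Total cost = 290.
P1 ships 20 of its 30, leaving 10.

10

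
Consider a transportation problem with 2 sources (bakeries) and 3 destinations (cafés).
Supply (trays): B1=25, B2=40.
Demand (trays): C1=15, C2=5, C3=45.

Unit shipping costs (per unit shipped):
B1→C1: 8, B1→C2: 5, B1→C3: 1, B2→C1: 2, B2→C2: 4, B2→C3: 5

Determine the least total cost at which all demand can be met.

175

Optimal allocation:
  B1->C3: 25 × 1 = 25
  B2->C1: 15 × 2 = 30
  B2->C2: 5 × 4 = 20
  B2->C3: 20 × 5 = 100
Total = 25 + 30 + 20 + 100 = 175.
(Supply check: B1 ships 25; B2 ships 40.)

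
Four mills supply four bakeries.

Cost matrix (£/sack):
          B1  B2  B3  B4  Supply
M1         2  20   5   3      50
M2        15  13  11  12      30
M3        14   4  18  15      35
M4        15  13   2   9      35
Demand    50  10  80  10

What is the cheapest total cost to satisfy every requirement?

945

One minimum-cost allocation:
  M1->B1: 25 × £2 = £50
  M1->B3: 15 × £5 = £75
  M1->B4: 10 × £3 = £30
  M2->B3: 30 × £11 = £330
  M3->B1: 25 × £14 = £350
  M3->B2: 10 × £4 = £40
  M4->B3: 35 × £2 = £70
Total = 50 + 75 + 30 + 330 + 350 + 40 + 70 = £945.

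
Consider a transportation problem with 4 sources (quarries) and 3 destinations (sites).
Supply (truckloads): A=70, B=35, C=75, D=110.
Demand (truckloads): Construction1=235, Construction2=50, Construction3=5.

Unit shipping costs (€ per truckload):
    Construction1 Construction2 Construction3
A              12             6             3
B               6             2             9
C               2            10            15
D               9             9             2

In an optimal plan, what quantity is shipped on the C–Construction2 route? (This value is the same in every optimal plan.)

0

The minimum-cost plan:
  A->Construction1: 15 truckloads
  A->Construction2: 50 truckloads
  A->Construction3: 5 truckloads
  B->Construction1: 35 truckloads
  C->Construction1: 75 truckloads
  D->Construction1: 110 truckloads
Total cost = €1845.
The route C→Construction2 is not used.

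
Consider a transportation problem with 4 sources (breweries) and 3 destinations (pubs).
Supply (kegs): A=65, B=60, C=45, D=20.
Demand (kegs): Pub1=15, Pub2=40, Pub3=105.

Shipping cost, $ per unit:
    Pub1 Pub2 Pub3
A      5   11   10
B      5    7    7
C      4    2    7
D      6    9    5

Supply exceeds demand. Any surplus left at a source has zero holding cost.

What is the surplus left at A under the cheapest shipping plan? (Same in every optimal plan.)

30

An optimal plan:
  A->Pub1: 15 × $5 = $75
  A->Pub3: 20 × $10 = $200
  B->Pub3: 60 × $7 = $420
  C->Pub2: 40 × $2 = $80
  C->Pub3: 5 × $7 = $35
  D->Pub3: 20 × $5 = $100
Total cost = $910.
A ships 35 of its 65, leaving 30.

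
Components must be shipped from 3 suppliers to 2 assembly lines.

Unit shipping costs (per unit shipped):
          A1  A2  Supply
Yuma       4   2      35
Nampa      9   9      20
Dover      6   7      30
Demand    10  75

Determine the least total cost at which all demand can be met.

One minimum-cost allocation:
  Yuma→A2: 35 × 2 = 70
  Nampa→A2: 20 × 9 = 180
  Dover→A1: 10 × 6 = 60
  Dover→A2: 20 × 7 = 140
Total = 70 + 180 + 60 + 140 = 450.

450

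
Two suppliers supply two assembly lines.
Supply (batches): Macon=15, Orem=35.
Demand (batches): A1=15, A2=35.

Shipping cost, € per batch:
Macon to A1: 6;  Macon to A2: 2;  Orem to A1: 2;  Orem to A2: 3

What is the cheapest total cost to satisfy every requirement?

An optimal shipping plan:
  Macon→A2: 15 × €2 = €30
  Orem→A1: 15 × €2 = €30
  Orem→A2: 20 × €3 = €60
Total = 30 + 30 + 60 = €120.
(Supply check: Macon ships 15; Orem ships 35.)

120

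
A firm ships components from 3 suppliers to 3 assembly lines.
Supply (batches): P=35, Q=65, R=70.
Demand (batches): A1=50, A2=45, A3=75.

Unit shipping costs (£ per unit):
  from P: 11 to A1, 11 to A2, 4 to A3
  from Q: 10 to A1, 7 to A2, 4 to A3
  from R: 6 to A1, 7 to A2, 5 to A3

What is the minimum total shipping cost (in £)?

A cheapest plan:
  P–A3: 35 × £4 = £140
  Q–A2: 25 × £7 = £175
  Q–A3: 40 × £4 = £160
  R–A1: 50 × £6 = £300
  R–A2: 20 × £7 = £140
Total = 140 + 175 + 160 + 300 + 140 = £915.
(Supply check: P ships 35; Q ships 65; R ships 70.)

915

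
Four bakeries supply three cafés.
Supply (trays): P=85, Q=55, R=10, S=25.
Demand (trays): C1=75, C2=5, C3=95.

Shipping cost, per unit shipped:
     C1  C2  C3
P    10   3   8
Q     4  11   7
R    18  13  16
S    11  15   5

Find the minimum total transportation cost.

1200

Optimal allocation:
  P→C1: 10 trays
  P→C2: 5 trays
  P→C3: 70 trays
  Q→C1: 55 trays
  R→C1: 10 trays
  S→C3: 25 trays
Total cost = 1200.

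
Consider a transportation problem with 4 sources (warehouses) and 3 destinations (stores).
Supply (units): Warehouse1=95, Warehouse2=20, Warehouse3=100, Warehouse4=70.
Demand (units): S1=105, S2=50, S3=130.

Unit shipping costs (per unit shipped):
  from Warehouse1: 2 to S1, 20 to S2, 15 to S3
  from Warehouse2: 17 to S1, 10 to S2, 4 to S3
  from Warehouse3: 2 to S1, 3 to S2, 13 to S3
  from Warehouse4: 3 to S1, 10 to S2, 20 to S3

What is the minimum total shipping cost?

2060

One minimum-cost allocation:
  Warehouse1–S1: 35 × 2 = 70
  Warehouse1–S3: 60 × 15 = 900
  Warehouse2–S3: 20 × 4 = 80
  Warehouse3–S2: 50 × 3 = 150
  Warehouse3–S3: 50 × 13 = 650
  Warehouse4–S1: 70 × 3 = 210
Total = 70 + 900 + 80 + 150 + 650 + 210 = 2060.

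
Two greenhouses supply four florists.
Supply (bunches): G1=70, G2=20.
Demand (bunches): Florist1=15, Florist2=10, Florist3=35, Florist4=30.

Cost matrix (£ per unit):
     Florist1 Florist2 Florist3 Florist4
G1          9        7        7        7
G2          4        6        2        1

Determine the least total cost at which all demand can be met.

A cheapest plan:
  G1->Florist1: 15 bunches
  G1->Florist2: 10 bunches
  G1->Florist3: 35 bunches
  G1->Florist4: 10 bunches
  G2->Florist4: 20 bunches
Total cost = £540.
(Supply check: G1 ships 70; G2 ships 20.)

540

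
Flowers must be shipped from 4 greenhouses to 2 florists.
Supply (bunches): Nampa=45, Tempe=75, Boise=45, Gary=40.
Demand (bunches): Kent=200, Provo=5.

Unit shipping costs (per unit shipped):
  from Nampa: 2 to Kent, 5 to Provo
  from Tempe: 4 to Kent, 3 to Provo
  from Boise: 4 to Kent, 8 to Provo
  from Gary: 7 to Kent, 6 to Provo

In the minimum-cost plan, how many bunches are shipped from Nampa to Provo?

Optimal shipments:
  Nampa→Kent: 45 × 2 = 90
  Tempe→Kent: 75 × 4 = 300
  Boise→Kent: 45 × 4 = 180
  Gary→Kent: 35 × 7 = 245
  Gary→Provo: 5 × 6 = 30
Total cost = 845.
The route Nampa→Provo is not used.

0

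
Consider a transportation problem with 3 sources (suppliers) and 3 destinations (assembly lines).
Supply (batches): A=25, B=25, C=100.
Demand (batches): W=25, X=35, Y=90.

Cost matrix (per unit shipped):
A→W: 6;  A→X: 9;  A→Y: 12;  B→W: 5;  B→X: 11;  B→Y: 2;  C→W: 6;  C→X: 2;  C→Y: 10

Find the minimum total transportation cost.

A cheapest plan:
  A->W: 25 × 6 = 150
  B->Y: 25 × 2 = 50
  C->X: 35 × 2 = 70
  C->Y: 65 × 10 = 650
Total = 150 + 50 + 70 + 650 = 920.
(Supply check: A ships 25; B ships 25; C ships 100.)

920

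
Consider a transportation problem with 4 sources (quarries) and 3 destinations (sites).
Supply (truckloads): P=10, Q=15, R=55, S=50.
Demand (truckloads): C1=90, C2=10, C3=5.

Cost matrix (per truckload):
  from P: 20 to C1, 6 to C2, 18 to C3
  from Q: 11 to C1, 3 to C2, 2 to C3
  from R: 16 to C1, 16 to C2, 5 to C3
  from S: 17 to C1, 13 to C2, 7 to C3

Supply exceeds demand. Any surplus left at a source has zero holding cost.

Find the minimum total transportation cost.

1475

One minimum-cost allocation:
  P→C2: 10 × 6 = 60
  Q→C1: 15 × 11 = 165
  R→C1: 50 × 16 = 800
  R→C3: 5 × 5 = 25
  S→C1: 25 × 17 = 425
Total = 60 + 165 + 800 + 25 + 425 = 1475.
(Supply check: P ships 10; Q ships 15; R ships 55; S ships 25.)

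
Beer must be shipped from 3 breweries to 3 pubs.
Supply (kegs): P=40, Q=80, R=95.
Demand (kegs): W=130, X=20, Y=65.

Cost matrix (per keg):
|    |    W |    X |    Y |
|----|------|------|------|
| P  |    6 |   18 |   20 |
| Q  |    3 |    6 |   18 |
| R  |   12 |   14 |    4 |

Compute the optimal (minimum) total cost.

Optimal allocation:
  P–W: 40 × 6 = 240
  Q–W: 80 × 3 = 240
  R–W: 10 × 12 = 120
  R–X: 20 × 14 = 280
  R–Y: 65 × 4 = 260
Total = 240 + 240 + 120 + 280 + 260 = 1140.

1140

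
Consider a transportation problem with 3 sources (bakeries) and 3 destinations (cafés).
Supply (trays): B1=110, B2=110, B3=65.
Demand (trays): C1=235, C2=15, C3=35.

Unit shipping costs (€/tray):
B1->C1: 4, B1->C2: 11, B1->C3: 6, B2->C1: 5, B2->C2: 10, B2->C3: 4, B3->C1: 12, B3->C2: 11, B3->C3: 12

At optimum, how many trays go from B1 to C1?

110

Solving gives:
  B1->C1: 110 × €4 = €440
  B2->C1: 75 × €5 = €375
  B2->C3: 35 × €4 = €140
  B3->C1: 50 × €12 = €600
  B3->C2: 15 × €11 = €165
Total cost = €1720.
So B1→C1 carries 110 trays.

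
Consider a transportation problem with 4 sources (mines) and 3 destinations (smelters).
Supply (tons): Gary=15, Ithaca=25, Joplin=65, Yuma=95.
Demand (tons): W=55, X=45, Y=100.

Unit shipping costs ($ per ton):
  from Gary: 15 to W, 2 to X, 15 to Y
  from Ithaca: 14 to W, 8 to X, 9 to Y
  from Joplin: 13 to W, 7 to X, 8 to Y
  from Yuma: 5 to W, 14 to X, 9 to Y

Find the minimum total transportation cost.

1380

An optimal shipping plan:
  Gary→X: 15 tons
  Ithaca→Y: 25 tons
  Joplin→X: 30 tons
  Joplin→Y: 35 tons
  Yuma→W: 55 tons
  Yuma→Y: 40 tons
Total cost = $1380.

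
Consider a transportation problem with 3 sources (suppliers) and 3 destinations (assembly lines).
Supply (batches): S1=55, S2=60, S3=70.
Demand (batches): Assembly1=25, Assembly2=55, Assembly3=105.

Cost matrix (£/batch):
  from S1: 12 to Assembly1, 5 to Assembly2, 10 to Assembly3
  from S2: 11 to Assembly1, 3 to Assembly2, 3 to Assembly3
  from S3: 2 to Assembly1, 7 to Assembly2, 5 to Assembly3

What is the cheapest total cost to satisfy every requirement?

A cheapest plan:
  S1→Assembly2: 55 × £5 = £275
  S2→Assembly3: 60 × £3 = £180
  S3→Assembly1: 25 × £2 = £50
  S3→Assembly3: 45 × £5 = £225
Total = 275 + 180 + 50 + 225 = £730.
(Supply check: S1 ships 55; S2 ships 60; S3 ships 70.)

730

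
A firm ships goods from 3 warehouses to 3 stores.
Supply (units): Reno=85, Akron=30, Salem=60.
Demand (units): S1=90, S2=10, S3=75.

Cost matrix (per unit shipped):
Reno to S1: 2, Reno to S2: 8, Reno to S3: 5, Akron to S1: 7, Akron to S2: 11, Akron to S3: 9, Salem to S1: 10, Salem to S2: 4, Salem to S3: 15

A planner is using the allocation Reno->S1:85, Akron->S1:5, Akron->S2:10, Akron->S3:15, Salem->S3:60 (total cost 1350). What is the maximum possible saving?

Current plan cost = 85·2 + 5·7 + 10·11 + 15·9 + 60·15 = 1350.
Optimal plan:
  Reno–S1: 40 units
  Reno–S3: 45 units
  Akron–S3: 30 units
  Salem–S1: 50 units
  Salem–S2: 10 units
Optimal cost = 1115.
Saving = 1350 − 1115 = 235.

235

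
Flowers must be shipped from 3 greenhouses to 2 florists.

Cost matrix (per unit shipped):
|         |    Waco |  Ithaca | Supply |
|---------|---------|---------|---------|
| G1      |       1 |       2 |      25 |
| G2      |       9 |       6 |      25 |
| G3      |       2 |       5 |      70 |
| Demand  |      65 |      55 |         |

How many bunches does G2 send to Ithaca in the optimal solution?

25

Solving gives:
  G1→Ithaca: 25 × 2 = 50
  G2→Ithaca: 25 × 6 = 150
  G3→Waco: 65 × 2 = 130
  G3→Ithaca: 5 × 5 = 25
Total cost = 355.
So G2→Ithaca carries 25 bunches.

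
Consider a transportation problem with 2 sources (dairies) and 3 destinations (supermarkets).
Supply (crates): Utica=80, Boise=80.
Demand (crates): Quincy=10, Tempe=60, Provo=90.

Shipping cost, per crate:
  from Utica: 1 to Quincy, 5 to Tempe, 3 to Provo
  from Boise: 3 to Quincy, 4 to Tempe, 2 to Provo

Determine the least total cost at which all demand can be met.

One minimum-cost allocation:
  Utica–Quincy: 10 × 1 = 10
  Utica–Tempe: 60 × 5 = 300
  Utica–Provo: 10 × 3 = 30
  Boise–Provo: 80 × 2 = 160
Total = 10 + 300 + 30 + 160 = 500.

500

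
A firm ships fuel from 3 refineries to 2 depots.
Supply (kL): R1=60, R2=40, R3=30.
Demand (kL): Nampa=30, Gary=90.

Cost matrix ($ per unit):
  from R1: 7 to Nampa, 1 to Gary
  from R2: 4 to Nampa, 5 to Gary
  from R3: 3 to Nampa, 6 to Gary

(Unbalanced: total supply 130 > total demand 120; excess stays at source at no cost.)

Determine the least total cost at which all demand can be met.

Optimal allocation:
  R1->Gary: 60 × $1 = $60
  R2->Gary: 30 × $5 = $150
  R3->Nampa: 30 × $3 = $90
Total = 60 + 150 + 90 = $300.
(Supply check: R1 ships 60; R2 ships 30; R3 ships 30.)

300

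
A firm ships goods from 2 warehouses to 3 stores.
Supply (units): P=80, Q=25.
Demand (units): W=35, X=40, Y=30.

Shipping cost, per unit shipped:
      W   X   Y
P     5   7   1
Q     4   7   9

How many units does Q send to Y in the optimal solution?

0

Solving gives:
  P to W: 10 units
  P to X: 40 units
  P to Y: 30 units
  Q to W: 25 units
Total cost = 460.
The route Q→Y is not used.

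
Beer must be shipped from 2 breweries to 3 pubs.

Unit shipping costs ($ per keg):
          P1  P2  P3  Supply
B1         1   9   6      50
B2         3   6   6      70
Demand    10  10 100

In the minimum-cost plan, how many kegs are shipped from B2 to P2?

Optimal shipments:
  B1 to P1: 10 × $1 = $10
  B1 to P3: 40 × $6 = $240
  B2 to P2: 10 × $6 = $60
  B2 to P3: 60 × $6 = $360
Total cost = $670.
So B2→P2 carries 10 kegs.

10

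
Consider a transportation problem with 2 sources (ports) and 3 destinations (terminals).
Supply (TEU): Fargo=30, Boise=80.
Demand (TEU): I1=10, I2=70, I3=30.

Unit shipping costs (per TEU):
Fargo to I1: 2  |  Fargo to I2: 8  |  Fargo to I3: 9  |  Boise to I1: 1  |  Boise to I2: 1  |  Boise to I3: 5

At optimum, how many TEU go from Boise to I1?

Solving gives:
  Fargo–I1: 10 × 2 = 20
  Fargo–I3: 20 × 9 = 180
  Boise–I2: 70 × 1 = 70
  Boise–I3: 10 × 5 = 50
Total cost = 320.
The route Boise→I1 is not used.

0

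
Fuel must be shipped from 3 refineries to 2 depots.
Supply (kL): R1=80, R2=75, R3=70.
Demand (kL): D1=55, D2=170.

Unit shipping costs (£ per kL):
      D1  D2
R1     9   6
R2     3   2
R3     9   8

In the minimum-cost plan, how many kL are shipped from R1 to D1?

0

Solving gives:
  R1–D2: 80 kL
  R2–D1: 55 kL
  R2–D2: 20 kL
  R3–D2: 70 kL
Total cost = £1245.
The route R1→D1 is not used.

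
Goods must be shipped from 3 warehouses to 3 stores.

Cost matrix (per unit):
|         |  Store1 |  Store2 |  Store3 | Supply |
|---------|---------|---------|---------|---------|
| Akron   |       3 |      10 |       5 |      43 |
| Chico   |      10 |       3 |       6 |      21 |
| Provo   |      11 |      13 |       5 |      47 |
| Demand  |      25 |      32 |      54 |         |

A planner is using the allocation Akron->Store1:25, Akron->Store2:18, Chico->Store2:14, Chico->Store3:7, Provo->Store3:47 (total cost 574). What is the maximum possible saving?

Current plan cost = 25·3 + 18·10 + 14·3 + 7·6 + 47·5 = 574.
Optimal plan:
  Akron to Store1: 25 × 3 = 75
  Akron to Store2: 11 × 10 = 110
  Akron to Store3: 7 × 5 = 35
  Chico to Store2: 21 × 3 = 63
  Provo to Store3: 47 × 5 = 235
Optimal cost = 518.
Saving = 574 − 518 = 56.

56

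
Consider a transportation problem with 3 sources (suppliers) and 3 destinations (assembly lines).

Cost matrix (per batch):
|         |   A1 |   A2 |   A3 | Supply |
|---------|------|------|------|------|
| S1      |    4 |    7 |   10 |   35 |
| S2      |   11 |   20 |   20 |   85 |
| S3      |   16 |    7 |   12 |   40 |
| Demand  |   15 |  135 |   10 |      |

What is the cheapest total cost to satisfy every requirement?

2090

A cheapest plan:
  S1→A2: 35 × 7 = 245
  S2→A1: 15 × 11 = 165
  S2→A2: 60 × 20 = 1200
  S2→A3: 10 × 20 = 200
  S3→A2: 40 × 7 = 280
Total = 245 + 165 + 1200 + 200 + 280 = 2090.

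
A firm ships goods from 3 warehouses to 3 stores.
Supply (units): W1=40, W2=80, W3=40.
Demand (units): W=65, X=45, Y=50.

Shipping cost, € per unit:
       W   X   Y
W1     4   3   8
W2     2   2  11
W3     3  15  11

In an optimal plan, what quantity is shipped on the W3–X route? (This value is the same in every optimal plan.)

Optimal shipments:
  W1→Y: 40 × €8 = €320
  W2→W: 35 × €2 = €70
  W2→X: 45 × €2 = €90
  W3→W: 30 × €3 = €90
  W3→Y: 10 × €11 = €110
Total cost = €680.
The route W3→X is not used.

0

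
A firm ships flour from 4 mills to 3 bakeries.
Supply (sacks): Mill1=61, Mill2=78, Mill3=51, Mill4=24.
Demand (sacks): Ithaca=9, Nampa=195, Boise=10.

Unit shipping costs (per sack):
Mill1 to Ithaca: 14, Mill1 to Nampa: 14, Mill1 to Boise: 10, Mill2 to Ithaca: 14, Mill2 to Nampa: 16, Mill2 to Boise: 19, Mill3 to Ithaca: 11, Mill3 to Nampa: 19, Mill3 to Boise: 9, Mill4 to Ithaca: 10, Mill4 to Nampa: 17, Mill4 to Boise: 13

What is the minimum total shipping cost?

A cheapest plan:
  Mill1→Nampa: 61 sacks
  Mill2→Nampa: 78 sacks
  Mill3→Ithaca: 9 sacks
  Mill3→Nampa: 32 sacks
  Mill3→Boise: 10 sacks
  Mill4→Nampa: 24 sacks
Total cost = 3307.
(Supply check: Mill1 ships 61; Mill2 ships 78; Mill3 ships 51; Mill4 ships 24.)

3307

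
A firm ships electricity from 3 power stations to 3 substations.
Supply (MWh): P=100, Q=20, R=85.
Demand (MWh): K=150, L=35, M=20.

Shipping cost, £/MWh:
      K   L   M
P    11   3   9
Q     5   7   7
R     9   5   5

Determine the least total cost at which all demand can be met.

1605

An optimal shipping plan:
  P to K: 65 × £11 = £715
  P to L: 35 × £3 = £105
  Q to K: 20 × £5 = £100
  R to K: 65 × £9 = £585
  R to M: 20 × £5 = £100
Total = 715 + 105 + 100 + 585 + 100 = £1605.
(Supply check: P ships 100; Q ships 20; R ships 85.)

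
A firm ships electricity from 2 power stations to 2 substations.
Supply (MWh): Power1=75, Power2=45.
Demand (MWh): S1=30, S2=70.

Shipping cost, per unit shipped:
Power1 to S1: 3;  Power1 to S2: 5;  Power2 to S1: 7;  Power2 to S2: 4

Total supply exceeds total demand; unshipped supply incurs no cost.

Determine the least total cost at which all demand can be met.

One minimum-cost allocation:
  Power1 to S1: 30 MWh
  Power1 to S2: 25 MWh
  Power2 to S2: 45 MWh
Total cost = 395.

395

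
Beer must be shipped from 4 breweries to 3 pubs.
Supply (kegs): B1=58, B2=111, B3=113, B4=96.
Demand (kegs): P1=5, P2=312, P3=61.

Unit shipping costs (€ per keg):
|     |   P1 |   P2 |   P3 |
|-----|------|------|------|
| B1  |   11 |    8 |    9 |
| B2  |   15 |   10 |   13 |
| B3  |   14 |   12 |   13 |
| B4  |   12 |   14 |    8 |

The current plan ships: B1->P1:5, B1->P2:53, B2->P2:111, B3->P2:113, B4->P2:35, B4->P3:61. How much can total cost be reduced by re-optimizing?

Current plan cost = 5·11 + 53·8 + 111·10 + 113·12 + 35·14 + 61·8 = €3923.
Optimal plan:
  B1->P2: 58 kegs
  B2->P2: 111 kegs
  B3->P2: 113 kegs
  B4->P1: 5 kegs
  B4->P2: 30 kegs
  B4->P3: 61 kegs
Optimal cost = €3898.
Saving = 3923 − 3898 = €25.

25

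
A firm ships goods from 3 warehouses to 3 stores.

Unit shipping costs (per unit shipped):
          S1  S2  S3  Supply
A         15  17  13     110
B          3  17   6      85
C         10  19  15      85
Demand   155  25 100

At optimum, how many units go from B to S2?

0

Solving gives:
  A→S2: 25 × 17 = 425
  A→S3: 85 × 13 = 1105
  B→S1: 70 × 3 = 210
  B→S3: 15 × 6 = 90
  C→S1: 85 × 10 = 850
Total cost = 2680.
The route B→S2 is not used.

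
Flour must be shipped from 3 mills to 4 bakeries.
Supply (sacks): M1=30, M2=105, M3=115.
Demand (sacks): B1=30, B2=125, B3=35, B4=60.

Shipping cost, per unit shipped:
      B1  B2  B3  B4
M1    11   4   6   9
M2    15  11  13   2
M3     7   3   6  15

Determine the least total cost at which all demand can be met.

1270

A cheapest plan:
  M1->B2: 30 × 4 = 120
  M2->B1: 10 × 15 = 150
  M2->B3: 35 × 13 = 455
  M2->B4: 60 × 2 = 120
  M3->B1: 20 × 7 = 140
  M3->B2: 95 × 3 = 285
Total = 120 + 150 + 455 + 120 + 140 + 285 = 1270.
(Supply check: M1 ships 30; M2 ships 105; M3 ships 115.)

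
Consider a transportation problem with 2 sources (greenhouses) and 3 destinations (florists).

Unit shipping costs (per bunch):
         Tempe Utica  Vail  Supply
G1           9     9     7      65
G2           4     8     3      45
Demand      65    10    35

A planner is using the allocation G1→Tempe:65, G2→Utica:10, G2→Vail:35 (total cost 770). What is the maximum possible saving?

75

Current plan cost = 65·9 + 10·8 + 35·3 = 770.
Optimal plan:
  G1→Tempe: 20 × 9 = 180
  G1→Utica: 10 × 9 = 90
  G1→Vail: 35 × 7 = 245
  G2→Tempe: 45 × 4 = 180
Optimal cost = 695.
Saving = 770 − 695 = 75.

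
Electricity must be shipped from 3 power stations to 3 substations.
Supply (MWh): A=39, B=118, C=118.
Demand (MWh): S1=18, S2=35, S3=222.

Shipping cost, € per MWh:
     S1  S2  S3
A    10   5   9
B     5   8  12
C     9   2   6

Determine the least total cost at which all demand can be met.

Optimal allocation:
  A→S3: 39 × €9 = €351
  B→S1: 18 × €5 = €90
  B→S3: 100 × €12 = €1200
  C→S2: 35 × €2 = €70
  C→S3: 83 × €6 = €498
Total = 351 + 90 + 1200 + 70 + 498 = €2209.

2209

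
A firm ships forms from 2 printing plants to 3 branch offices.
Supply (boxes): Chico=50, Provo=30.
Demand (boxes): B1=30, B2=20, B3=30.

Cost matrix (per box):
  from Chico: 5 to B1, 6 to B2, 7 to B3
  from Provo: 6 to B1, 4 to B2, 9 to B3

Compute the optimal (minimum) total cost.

An optimal shipping plan:
  Chico–B1: 20 × 5 = 100
  Chico–B3: 30 × 7 = 210
  Provo–B1: 10 × 6 = 60
  Provo–B2: 20 × 4 = 80
Total = 100 + 210 + 60 + 80 = 450.

450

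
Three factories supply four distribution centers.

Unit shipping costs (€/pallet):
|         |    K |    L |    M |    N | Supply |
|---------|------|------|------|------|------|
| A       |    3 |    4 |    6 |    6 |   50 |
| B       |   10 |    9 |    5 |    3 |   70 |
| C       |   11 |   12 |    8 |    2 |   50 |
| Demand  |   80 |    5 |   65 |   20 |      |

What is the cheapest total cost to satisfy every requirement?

Optimal allocation:
  A to K: 50 × €3 = €150
  B to L: 5 × €9 = €45
  B to M: 65 × €5 = €325
  C to K: 30 × €11 = €330
  C to N: 20 × €2 = €40
Total = 150 + 45 + 325 + 330 + 40 = €890.

890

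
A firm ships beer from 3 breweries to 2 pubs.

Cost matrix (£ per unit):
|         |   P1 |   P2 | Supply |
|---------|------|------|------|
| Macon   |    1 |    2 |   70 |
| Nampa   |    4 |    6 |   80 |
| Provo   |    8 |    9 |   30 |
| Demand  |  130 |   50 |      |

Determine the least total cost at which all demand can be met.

680

An optimal shipping plan:
  Macon–P1: 20 kegs
  Macon–P2: 50 kegs
  Nampa–P1: 80 kegs
  Provo–P1: 30 kegs
Total cost = £680.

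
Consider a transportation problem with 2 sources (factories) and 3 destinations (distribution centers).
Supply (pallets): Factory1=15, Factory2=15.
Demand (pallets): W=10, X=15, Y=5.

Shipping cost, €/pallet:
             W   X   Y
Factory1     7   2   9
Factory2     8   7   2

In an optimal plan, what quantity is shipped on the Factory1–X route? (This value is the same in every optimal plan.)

15

Optimal shipments:
  Factory1→X: 15 × €2 = €30
  Factory2→W: 10 × €8 = €80
  Factory2→Y: 5 × €2 = €10
Total cost = €120.
So Factory1→X carries 15 pallets.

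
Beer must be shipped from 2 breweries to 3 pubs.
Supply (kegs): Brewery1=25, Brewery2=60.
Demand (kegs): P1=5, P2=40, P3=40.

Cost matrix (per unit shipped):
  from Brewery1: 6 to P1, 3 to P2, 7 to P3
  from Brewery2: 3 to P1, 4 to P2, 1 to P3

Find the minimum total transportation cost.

One minimum-cost allocation:
  Brewery1–P2: 25 × 3 = 75
  Brewery2–P1: 5 × 3 = 15
  Brewery2–P2: 15 × 4 = 60
  Brewery2–P3: 40 × 1 = 40
Total = 75 + 15 + 60 + 40 = 190.
(Supply check: Brewery1 ships 25; Brewery2 ships 60.)

190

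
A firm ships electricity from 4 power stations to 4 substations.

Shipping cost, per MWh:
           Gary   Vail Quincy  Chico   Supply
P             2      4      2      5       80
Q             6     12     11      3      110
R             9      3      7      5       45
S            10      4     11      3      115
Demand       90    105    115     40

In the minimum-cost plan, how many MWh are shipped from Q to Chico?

Optimal shipments:
  P to Quincy: 80 MWh
  Q to Gary: 90 MWh
  Q to Chico: 20 MWh
  R to Vail: 10 MWh
  R to Quincy: 35 MWh
  S to Vail: 95 MWh
  S to Chico: 20 MWh
Total cost = 1475.
So Q→Chico carries 20 MWh.

20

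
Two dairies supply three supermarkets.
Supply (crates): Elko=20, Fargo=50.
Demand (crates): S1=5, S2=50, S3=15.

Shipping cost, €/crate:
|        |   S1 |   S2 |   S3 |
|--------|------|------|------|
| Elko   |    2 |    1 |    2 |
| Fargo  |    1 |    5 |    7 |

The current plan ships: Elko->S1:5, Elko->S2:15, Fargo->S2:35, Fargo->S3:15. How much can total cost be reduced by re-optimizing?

Current plan cost = 5·2 + 15·1 + 35·5 + 15·7 = €305.
Optimal plan:
  Elko to S2: 5 × €1 = €5
  Elko to S3: 15 × €2 = €30
  Fargo to S1: 5 × €1 = €5
  Fargo to S2: 45 × €5 = €225
Optimal cost = €265.
Saving = 305 − 265 = €40.

40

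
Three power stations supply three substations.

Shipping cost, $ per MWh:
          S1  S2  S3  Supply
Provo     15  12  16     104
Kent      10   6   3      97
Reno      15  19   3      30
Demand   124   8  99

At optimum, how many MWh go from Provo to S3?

0

Optimal shipments:
  Provo→S1: 104 × $15 = $1560
  Kent→S1: 20 × $10 = $200
  Kent→S2: 8 × $6 = $48
  Kent→S3: 69 × $3 = $207
  Reno→S3: 30 × $3 = $90
Total cost = $2105.
The route Provo→S3 is not used.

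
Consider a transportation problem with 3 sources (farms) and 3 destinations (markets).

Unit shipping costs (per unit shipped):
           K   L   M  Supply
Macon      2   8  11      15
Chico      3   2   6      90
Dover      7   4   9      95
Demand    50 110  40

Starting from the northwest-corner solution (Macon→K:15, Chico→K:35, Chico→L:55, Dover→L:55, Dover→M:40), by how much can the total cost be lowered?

Current plan cost = 15·2 + 35·3 + 55·2 + 55·4 + 40·9 = 825.
Optimal plan:
  Macon->K: 15 × 2 = 30
  Chico->K: 35 × 3 = 105
  Chico->L: 15 × 2 = 30
  Chico->M: 40 × 6 = 240
  Dover->L: 95 × 4 = 380
Optimal cost = 785.
Saving = 825 − 785 = 40.

40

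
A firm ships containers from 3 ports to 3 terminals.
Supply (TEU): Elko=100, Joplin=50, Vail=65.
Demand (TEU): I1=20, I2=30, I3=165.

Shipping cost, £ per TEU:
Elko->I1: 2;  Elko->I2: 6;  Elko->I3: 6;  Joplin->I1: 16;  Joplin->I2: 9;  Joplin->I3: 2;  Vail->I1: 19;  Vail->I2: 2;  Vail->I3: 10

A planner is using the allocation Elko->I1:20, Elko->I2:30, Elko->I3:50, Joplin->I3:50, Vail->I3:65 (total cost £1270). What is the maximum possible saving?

240

Current plan cost = 20·2 + 30·6 + 50·6 + 50·2 + 65·10 = £1270.
Optimal plan:
  Elko to I1: 20 TEU
  Elko to I3: 80 TEU
  Joplin to I3: 50 TEU
  Vail to I2: 30 TEU
  Vail to I3: 35 TEU
Optimal cost = £1030.
Saving = 1270 − 1030 = £240.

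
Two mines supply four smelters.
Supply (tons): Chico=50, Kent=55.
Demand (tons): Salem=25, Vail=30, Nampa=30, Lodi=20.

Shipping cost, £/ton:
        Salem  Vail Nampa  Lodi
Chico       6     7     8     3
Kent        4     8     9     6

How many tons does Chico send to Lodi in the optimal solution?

Optimal shipments:
  Chico→Vail: 30 × £7 = £210
  Chico→Lodi: 20 × £3 = £60
  Kent→Salem: 25 × £4 = £100
  Kent→Nampa: 30 × £9 = £270
Total cost = £640.
So Chico→Lodi carries 20 tons.

20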